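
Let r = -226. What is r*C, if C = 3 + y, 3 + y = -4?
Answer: 904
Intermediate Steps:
y = -7 (y = -3 - 4 = -7)
C = -4 (C = 3 - 7 = -4)
r*C = -226*(-4) = 904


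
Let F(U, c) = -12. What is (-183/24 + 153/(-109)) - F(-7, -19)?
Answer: 2591/872 ≈ 2.9713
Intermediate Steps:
(-183/24 + 153/(-109)) - F(-7, -19) = (-183/24 + 153/(-109)) - 1*(-12) = (-183*1/24 + 153*(-1/109)) + 12 = (-61/8 - 153/109) + 12 = -7873/872 + 12 = 2591/872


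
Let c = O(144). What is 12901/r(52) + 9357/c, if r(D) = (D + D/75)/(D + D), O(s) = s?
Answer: 1225319/48 ≈ 25527.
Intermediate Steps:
r(D) = 38/75 (r(D) = (D + D*(1/75))/((2*D)) = (D + D/75)*(1/(2*D)) = (76*D/75)*(1/(2*D)) = 38/75)
c = 144
12901/r(52) + 9357/c = 12901/(38/75) + 9357/144 = 12901*(75/38) + 9357*(1/144) = 50925/2 + 3119/48 = 1225319/48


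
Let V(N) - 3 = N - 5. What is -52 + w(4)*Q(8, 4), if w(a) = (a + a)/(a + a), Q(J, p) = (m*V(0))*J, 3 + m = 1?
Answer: -20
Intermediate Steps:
m = -2 (m = -3 + 1 = -2)
V(N) = -2 + N (V(N) = 3 + (N - 5) = 3 + (-5 + N) = -2 + N)
Q(J, p) = 4*J (Q(J, p) = (-2*(-2 + 0))*J = (-2*(-2))*J = 4*J)
w(a) = 1 (w(a) = (2*a)/((2*a)) = (2*a)*(1/(2*a)) = 1)
-52 + w(4)*Q(8, 4) = -52 + 1*(4*8) = -52 + 1*32 = -52 + 32 = -20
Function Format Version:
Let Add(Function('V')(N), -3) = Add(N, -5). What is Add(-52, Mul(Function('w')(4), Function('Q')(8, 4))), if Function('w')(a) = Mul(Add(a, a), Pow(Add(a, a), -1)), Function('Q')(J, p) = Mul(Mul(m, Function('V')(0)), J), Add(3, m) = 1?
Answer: -20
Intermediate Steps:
m = -2 (m = Add(-3, 1) = -2)
Function('V')(N) = Add(-2, N) (Function('V')(N) = Add(3, Add(N, -5)) = Add(3, Add(-5, N)) = Add(-2, N))
Function('Q')(J, p) = Mul(4, J) (Function('Q')(J, p) = Mul(Mul(-2, Add(-2, 0)), J) = Mul(Mul(-2, -2), J) = Mul(4, J))
Function('w')(a) = 1 (Function('w')(a) = Mul(Mul(2, a), Pow(Mul(2, a), -1)) = Mul(Mul(2, a), Mul(Rational(1, 2), Pow(a, -1))) = 1)
Add(-52, Mul(Function('w')(4), Function('Q')(8, 4))) = Add(-52, Mul(1, Mul(4, 8))) = Add(-52, Mul(1, 32)) = Add(-52, 32) = -20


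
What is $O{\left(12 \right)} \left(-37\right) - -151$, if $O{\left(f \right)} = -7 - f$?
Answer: $854$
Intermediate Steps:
$O{\left(12 \right)} \left(-37\right) - -151 = \left(-7 - 12\right) \left(-37\right) - -151 = \left(-7 - 12\right) \left(-37\right) + 151 = \left(-19\right) \left(-37\right) + 151 = 703 + 151 = 854$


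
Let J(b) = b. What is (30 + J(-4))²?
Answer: 676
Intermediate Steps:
(30 + J(-4))² = (30 - 4)² = 26² = 676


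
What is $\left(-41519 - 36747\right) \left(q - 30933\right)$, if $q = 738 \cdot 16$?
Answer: $1496837250$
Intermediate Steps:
$q = 11808$
$\left(-41519 - 36747\right) \left(q - 30933\right) = \left(-41519 - 36747\right) \left(11808 - 30933\right) = \left(-78266\right) \left(-19125\right) = 1496837250$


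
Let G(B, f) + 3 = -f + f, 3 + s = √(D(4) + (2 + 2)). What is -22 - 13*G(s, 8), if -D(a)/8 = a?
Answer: 17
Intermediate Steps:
D(a) = -8*a
s = -3 + 2*I*√7 (s = -3 + √(-8*4 + (2 + 2)) = -3 + √(-32 + 4) = -3 + √(-28) = -3 + 2*I*√7 ≈ -3.0 + 5.2915*I)
G(B, f) = -3 (G(B, f) = -3 + (-f + f) = -3 + 0 = -3)
-22 - 13*G(s, 8) = -22 - 13*(-3) = -22 + 39 = 17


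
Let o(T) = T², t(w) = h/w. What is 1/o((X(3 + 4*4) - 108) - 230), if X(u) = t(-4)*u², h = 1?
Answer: 16/2934369 ≈ 5.4526e-6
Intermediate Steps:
t(w) = 1/w
X(u) = -u²/4 (X(u) = u²/(-4) = -u²/4)
1/o((X(3 + 4*4) - 108) - 230) = 1/(((-(3 + 4*4)²/4 - 108) - 230)²) = 1/(((-(3 + 16)²/4 - 108) - 230)²) = 1/(((-¼*19² - 108) - 230)²) = 1/(((-¼*361 - 108) - 230)²) = 1/(((-361/4 - 108) - 230)²) = 1/((-793/4 - 230)²) = 1/((-1713/4)²) = 1/(2934369/16) = 16/2934369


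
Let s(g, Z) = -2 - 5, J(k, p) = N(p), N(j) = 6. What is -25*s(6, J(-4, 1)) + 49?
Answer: 224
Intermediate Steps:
J(k, p) = 6
s(g, Z) = -7
-25*s(6, J(-4, 1)) + 49 = -25*(-7) + 49 = 175 + 49 = 224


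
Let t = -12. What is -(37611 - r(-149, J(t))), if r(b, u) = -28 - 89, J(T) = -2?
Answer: -37728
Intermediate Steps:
r(b, u) = -117
-(37611 - r(-149, J(t))) = -(37611 - 1*(-117)) = -(37611 + 117) = -1*37728 = -37728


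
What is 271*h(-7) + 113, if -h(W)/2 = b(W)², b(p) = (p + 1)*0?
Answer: 113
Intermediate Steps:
b(p) = 0 (b(p) = (1 + p)*0 = 0)
h(W) = 0 (h(W) = -2*0² = -2*0 = 0)
271*h(-7) + 113 = 271*0 + 113 = 0 + 113 = 113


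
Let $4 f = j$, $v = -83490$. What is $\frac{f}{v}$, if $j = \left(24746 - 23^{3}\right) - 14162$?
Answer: $\frac{1583}{333960} \approx 0.0047401$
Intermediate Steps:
$j = -1583$ ($j = \left(24746 - 12167\right) - 14162 = 12579 - 14162 = -1583$)
$f = - \frac{1583}{4}$ ($f = \frac{1}{4} \left(-1583\right) = - \frac{1583}{4} \approx -395.75$)
$\frac{f}{v} = - \frac{1583}{4 \left(-83490\right)} = \left(- \frac{1583}{4}\right) \left(- \frac{1}{83490}\right) = \frac{1583}{333960}$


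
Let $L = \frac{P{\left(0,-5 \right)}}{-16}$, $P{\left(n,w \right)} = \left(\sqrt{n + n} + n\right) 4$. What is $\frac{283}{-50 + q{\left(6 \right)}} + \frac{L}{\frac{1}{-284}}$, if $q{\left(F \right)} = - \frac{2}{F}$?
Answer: $- \frac{849}{151} \approx -5.6225$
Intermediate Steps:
$P{\left(n,w \right)} = 4 n + 4 \sqrt{2} \sqrt{n}$ ($P{\left(n,w \right)} = \left(\sqrt{2 n} + n\right) 4 = \left(\sqrt{2} \sqrt{n} + n\right) 4 = \left(n + \sqrt{2} \sqrt{n}\right) 4 = 4 n + 4 \sqrt{2} \sqrt{n}$)
$L = 0$ ($L = \frac{4 \cdot 0 + 4 \sqrt{2} \sqrt{0}}{-16} = \left(0 + 4 \sqrt{2} \cdot 0\right) \left(- \frac{1}{16}\right) = \left(0 + 0\right) \left(- \frac{1}{16}\right) = 0 \left(- \frac{1}{16}\right) = 0$)
$\frac{283}{-50 + q{\left(6 \right)}} + \frac{L}{\frac{1}{-284}} = \frac{283}{-50 - \frac{2}{6}} + \frac{0}{\frac{1}{-284}} = \frac{283}{-50 - \frac{1}{3}} + \frac{0}{- \frac{1}{284}} = \frac{283}{-50 - \frac{1}{3}} + 0 \left(-284\right) = \frac{283}{- \frac{151}{3}} + 0 = 283 \left(- \frac{3}{151}\right) + 0 = - \frac{849}{151} + 0 = - \frac{849}{151}$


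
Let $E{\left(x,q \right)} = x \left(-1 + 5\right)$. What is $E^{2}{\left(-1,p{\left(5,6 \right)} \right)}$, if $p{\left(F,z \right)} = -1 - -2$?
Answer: $16$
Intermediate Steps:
$p{\left(F,z \right)} = 1$ ($p{\left(F,z \right)} = -1 + 2 = 1$)
$E{\left(x,q \right)} = 4 x$ ($E{\left(x,q \right)} = x 4 = 4 x$)
$E^{2}{\left(-1,p{\left(5,6 \right)} \right)} = \left(4 \left(-1\right)\right)^{2} = \left(-4\right)^{2} = 16$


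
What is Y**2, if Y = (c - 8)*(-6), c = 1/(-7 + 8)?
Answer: 1764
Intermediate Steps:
c = 1 (c = 1/1 = 1)
Y = 42 (Y = (1 - 8)*(-6) = -7*(-6) = 42)
Y**2 = 42**2 = 1764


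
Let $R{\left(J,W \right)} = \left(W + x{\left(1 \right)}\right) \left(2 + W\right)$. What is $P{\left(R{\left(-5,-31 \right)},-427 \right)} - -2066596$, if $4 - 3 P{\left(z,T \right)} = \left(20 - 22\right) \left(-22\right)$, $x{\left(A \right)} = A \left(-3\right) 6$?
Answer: $\frac{6199748}{3} \approx 2.0666 \cdot 10^{6}$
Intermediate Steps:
$x{\left(A \right)} = - 18 A$ ($x{\left(A \right)} = - 3 A 6 = - 18 A$)
$R{\left(J,W \right)} = \left(-18 + W\right) \left(2 + W\right)$ ($R{\left(J,W \right)} = \left(W - 18\right) \left(2 + W\right) = \left(-18 + W\right) \left(2 + W\right)$)
$P{\left(z,T \right)} = - \frac{40}{3}$ ($P{\left(z,T \right)} = \frac{4}{3} - \frac{\left(20 - 22\right) \left(-22\right)}{3} = \frac{4}{3} - \frac{\left(-2\right) \left(-22\right)}{3} = \frac{4}{3} - \frac{44}{3} = - \frac{40}{3}$)
$P{\left(R{\left(-5,-31 \right)},-427 \right)} - -2066596 = - \frac{40}{3} - -2066596 = - \frac{40}{3} + 2066596 = \frac{6199748}{3}$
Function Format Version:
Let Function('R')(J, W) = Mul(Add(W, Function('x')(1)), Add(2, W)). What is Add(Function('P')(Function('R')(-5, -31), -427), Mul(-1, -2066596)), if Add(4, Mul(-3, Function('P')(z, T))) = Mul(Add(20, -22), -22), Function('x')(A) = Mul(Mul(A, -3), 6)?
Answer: Rational(6199748, 3) ≈ 2.0666e+6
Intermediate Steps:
Function('x')(A) = Mul(-18, A) (Function('x')(A) = Mul(Mul(-3, A), 6) = Mul(-18, A))
Function('R')(J, W) = Mul(Add(-18, W), Add(2, W)) (Function('R')(J, W) = Mul(Add(W, Mul(-18, 1)), Add(2, W)) = Mul(Add(W, -18), Add(2, W)) = Mul(Add(-18, W), Add(2, W)))
Function('P')(z, T) = Rational(-40, 3) (Function('P')(z, T) = Add(Rational(4, 3), Mul(Rational(-1, 3), Mul(Add(20, -22), -22))) = Add(Rational(4, 3), Mul(Rational(-1, 3), Mul(-2, -22))) = Add(Rational(4, 3), Mul(Rational(-1, 3), 44)) = Add(Rational(4, 3), Rational(-44, 3)) = Rational(-40, 3))
Add(Function('P')(Function('R')(-5, -31), -427), Mul(-1, -2066596)) = Add(Rational(-40, 3), Mul(-1, -2066596)) = Add(Rational(-40, 3), 2066596) = Rational(6199748, 3)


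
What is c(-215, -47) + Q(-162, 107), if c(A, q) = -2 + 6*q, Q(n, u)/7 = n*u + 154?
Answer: -120544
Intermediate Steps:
Q(n, u) = 1078 + 7*n*u (Q(n, u) = 7*(n*u + 154) = 7*(154 + n*u) = 1078 + 7*n*u)
c(-215, -47) + Q(-162, 107) = (-2 + 6*(-47)) + (1078 + 7*(-162)*107) = (-2 - 282) + (1078 - 121338) = -284 - 120260 = -120544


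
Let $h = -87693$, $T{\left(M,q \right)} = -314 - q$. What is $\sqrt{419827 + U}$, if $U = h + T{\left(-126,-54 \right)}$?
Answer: $\sqrt{331874} \approx 576.08$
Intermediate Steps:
$U = -87953$ ($U = -87693 - 260 = -87953$)
$\sqrt{419827 + U} = \sqrt{419827 - 87953} = \sqrt{331874}$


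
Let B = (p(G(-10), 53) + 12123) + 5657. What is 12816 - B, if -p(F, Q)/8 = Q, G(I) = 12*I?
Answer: -4540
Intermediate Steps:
p(F, Q) = -8*Q
B = 17356 (B = (-8*53 + 12123) + 5657 = (-424 + 12123) + 5657 = 11699 + 5657 = 17356)
12816 - B = 12816 - 1*17356 = 12816 - 17356 = -4540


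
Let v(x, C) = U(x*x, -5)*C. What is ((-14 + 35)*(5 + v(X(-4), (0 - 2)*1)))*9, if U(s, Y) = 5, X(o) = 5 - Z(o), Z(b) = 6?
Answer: -945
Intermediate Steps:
X(o) = -1 (X(o) = 5 - 1*6 = 5 - 6 = -1)
v(x, C) = 5*C
((-14 + 35)*(5 + v(X(-4), (0 - 2)*1)))*9 = ((-14 + 35)*(5 + 5*((0 - 2)*1)))*9 = (21*(5 + 5*(-2*1)))*9 = (21*(5 + 5*(-2)))*9 = (21*(5 - 10))*9 = (21*(-5))*9 = -105*9 = -945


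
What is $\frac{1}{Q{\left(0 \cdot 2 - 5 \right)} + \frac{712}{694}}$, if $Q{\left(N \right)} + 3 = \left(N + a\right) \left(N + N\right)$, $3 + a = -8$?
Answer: $\frac{347}{54835} \approx 0.0063281$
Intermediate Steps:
$a = -11$ ($a = -3 - 8 = -11$)
$Q{\left(N \right)} = -3 + 2 N \left(-11 + N\right)$ ($Q{\left(N \right)} = -3 + \left(N - 11\right) \left(N + N\right) = -3 + \left(-11 + N\right) 2 N = -3 + 2 N \left(-11 + N\right)$)
$\frac{1}{Q{\left(0 \cdot 2 - 5 \right)} + \frac{712}{694}} = \frac{1}{\left(-3 - 22 \left(0 \cdot 2 - 5\right) + 2 \left(0 \cdot 2 - 5\right)^{2}\right) + \frac{712}{694}} = \frac{1}{\left(-3 - 22 \left(0 - 5\right) + 2 \left(0 - 5\right)^{2}\right) + 712 \cdot \frac{1}{694}} = \frac{1}{\left(-3 - -110 + 2 \left(-5\right)^{2}\right) + \frac{356}{347}} = \frac{1}{\left(-3 + 110 + 2 \cdot 25\right) + \frac{356}{347}} = \frac{1}{\left(-3 + 110 + 50\right) + \frac{356}{347}} = \frac{1}{157 + \frac{356}{347}} = \frac{1}{\frac{54835}{347}} = \frac{347}{54835}$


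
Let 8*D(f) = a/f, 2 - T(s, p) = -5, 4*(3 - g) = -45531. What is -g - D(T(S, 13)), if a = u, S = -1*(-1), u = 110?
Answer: -79714/7 ≈ -11388.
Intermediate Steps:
S = 1
g = 45543/4 (g = 3 - ¼*(-45531) = 3 + 45531/4 = 45543/4 ≈ 11386.)
T(s, p) = 7 (T(s, p) = 2 - 1*(-5) = 2 + 5 = 7)
a = 110
D(f) = 55/(4*f) (D(f) = (110/f)/8 = 55/(4*f))
-g - D(T(S, 13)) = -1*45543/4 - 55/(4*7) = -45543/4 - 55/(4*7) = -45543/4 - 1*55/28 = -45543/4 - 55/28 = -79714/7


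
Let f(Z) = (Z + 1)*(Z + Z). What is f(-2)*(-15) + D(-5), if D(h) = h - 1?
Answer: -66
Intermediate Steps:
f(Z) = 2*Z*(1 + Z) (f(Z) = (1 + Z)*(2*Z) = 2*Z*(1 + Z))
D(h) = -1 + h
f(-2)*(-15) + D(-5) = (2*(-2)*(1 - 2))*(-15) + (-1 - 5) = (2*(-2)*(-1))*(-15) - 6 = 4*(-15) - 6 = -60 - 6 = -66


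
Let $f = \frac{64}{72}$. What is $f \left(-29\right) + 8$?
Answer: $- \frac{160}{9} \approx -17.778$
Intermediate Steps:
$f = \frac{8}{9}$ ($f = 64 \cdot \frac{1}{72} = \frac{8}{9} \approx 0.88889$)
$f \left(-29\right) + 8 = \frac{8}{9} \left(-29\right) + 8 = - \frac{232}{9} + 8 = - \frac{160}{9}$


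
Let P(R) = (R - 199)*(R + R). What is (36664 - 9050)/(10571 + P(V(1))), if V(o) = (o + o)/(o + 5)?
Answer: 248526/93947 ≈ 2.6454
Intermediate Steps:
V(o) = 2*o/(5 + o) (V(o) = (2*o)/(5 + o) = 2*o/(5 + o))
P(R) = 2*R*(-199 + R) (P(R) = (-199 + R)*(2*R) = 2*R*(-199 + R))
(36664 - 9050)/(10571 + P(V(1))) = (36664 - 9050)/(10571 + 2*(2*1/(5 + 1))*(-199 + 2*1/(5 + 1))) = 27614/(10571 + 2*(2*1/6)*(-199 + 2*1/6)) = 27614/(10571 + 2*(2*1*(⅙))*(-199 + 2*1*(⅙))) = 27614/(10571 + 2*(⅓)*(-199 + ⅓)) = 27614/(10571 + 2*(⅓)*(-596/3)) = 27614/(10571 - 1192/9) = 27614/(93947/9) = 27614*(9/93947) = 248526/93947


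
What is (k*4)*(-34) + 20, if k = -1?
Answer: 156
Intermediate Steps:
(k*4)*(-34) + 20 = -1*4*(-34) + 20 = -4*(-34) + 20 = 136 + 20 = 156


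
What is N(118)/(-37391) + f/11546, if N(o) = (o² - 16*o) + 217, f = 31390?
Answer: 516115176/215858243 ≈ 2.3910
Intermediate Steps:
N(o) = 217 + o² - 16*o
N(118)/(-37391) + f/11546 = (217 + 118² - 16*118)/(-37391) + 31390/11546 = (217 + 13924 - 1888)*(-1/37391) + 31390*(1/11546) = 12253*(-1/37391) + 15695/5773 = -12253/37391 + 15695/5773 = 516115176/215858243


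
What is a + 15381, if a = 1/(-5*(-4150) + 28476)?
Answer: 757145107/49226 ≈ 15381.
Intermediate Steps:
a = 1/49226 (a = 1/(20750 + 28476) = 1/49226 ≈ 2.0314e-5)
a + 15381 = 1/49226 + 15381 = 757145107/49226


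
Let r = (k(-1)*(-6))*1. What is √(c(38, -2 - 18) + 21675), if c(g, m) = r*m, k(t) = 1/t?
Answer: 3*√2395 ≈ 146.82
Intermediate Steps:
r = 6 (r = (-6/(-1))*1 = -1*(-6)*1 = 6*1 = 6)
c(g, m) = 6*m
√(c(38, -2 - 18) + 21675) = √(6*(-2 - 18) + 21675) = √(6*(-20) + 21675) = √(-120 + 21675) = √21555 = 3*√2395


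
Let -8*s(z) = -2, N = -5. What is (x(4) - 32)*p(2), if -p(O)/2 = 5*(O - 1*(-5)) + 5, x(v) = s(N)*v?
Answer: 2480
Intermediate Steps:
s(z) = 1/4 (s(z) = -1/8*(-2) = 1/4)
x(v) = v/4
p(O) = -60 - 10*O (p(O) = -2*(5*(O - 1*(-5)) + 5) = -2*(5*(O + 5) + 5) = -2*(5*(5 + O) + 5) = -2*((25 + 5*O) + 5) = -2*(30 + 5*O) = -60 - 10*O)
(x(4) - 32)*p(2) = ((1/4)*4 - 32)*(-60 - 10*2) = (1 - 32)*(-60 - 20) = -31*(-80) = 2480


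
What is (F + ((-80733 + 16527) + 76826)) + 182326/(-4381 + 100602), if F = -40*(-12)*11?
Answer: 1722538226/96221 ≈ 17902.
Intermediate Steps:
F = 5280 (F = 480*11 = 5280)
(F + ((-80733 + 16527) + 76826)) + 182326/(-4381 + 100602) = (5280 + ((-80733 + 16527) + 76826)) + 182326/(-4381 + 100602) = (5280 + (-64206 + 76826)) + 182326/96221 = (5280 + 12620) + 182326*(1/96221) = 17900 + 182326/96221 = 1722538226/96221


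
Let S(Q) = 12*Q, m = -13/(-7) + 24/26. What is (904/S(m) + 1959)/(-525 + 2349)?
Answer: 1507447/1384416 ≈ 1.0889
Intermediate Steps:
m = 253/91 (m = -13*(-⅐) + 24*(1/26) = 13/7 + 12/13 = 253/91 ≈ 2.7802)
(904/S(m) + 1959)/(-525 + 2349) = (904/((12*(253/91))) + 1959)/(-525 + 2349) = (904/(3036/91) + 1959)/1824 = (904*(91/3036) + 1959)*(1/1824) = (20566/759 + 1959)*(1/1824) = (1507447/759)*(1/1824) = 1507447/1384416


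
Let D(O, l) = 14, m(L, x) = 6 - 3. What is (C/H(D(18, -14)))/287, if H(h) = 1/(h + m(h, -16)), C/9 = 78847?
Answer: 12063591/287 ≈ 42033.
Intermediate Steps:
m(L, x) = 3
C = 709623 (C = 9*78847 = 709623)
H(h) = 1/(3 + h) (H(h) = 1/(h + 3) = 1/(3 + h))
(C/H(D(18, -14)))/287 = (709623/(1/(3 + 14)))/287 = (709623/(1/17))*(1/287) = (709623*17)*(1/287) = 12063591*(1/287) = 12063591/287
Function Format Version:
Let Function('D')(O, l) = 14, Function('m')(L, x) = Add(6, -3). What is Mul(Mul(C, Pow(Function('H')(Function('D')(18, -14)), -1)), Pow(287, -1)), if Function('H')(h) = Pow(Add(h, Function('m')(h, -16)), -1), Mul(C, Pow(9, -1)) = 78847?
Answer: Rational(12063591, 287) ≈ 42033.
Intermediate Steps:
Function('m')(L, x) = 3
C = 709623 (C = Mul(9, 78847) = 709623)
Function('H')(h) = Pow(Add(3, h), -1) (Function('H')(h) = Pow(Add(h, 3), -1) = Pow(Add(3, h), -1))
Mul(Mul(C, Pow(Function('H')(Function('D')(18, -14)), -1)), Pow(287, -1)) = Mul(Mul(709623, Pow(Pow(Add(3, 14), -1), -1)), Pow(287, -1)) = Mul(Mul(709623, Pow(Pow(17, -1), -1)), Rational(1, 287)) = Mul(Mul(709623, Pow(Rational(1, 17), -1)), Rational(1, 287)) = Mul(Mul(709623, 17), Rational(1, 287)) = Mul(12063591, Rational(1, 287)) = Rational(12063591, 287)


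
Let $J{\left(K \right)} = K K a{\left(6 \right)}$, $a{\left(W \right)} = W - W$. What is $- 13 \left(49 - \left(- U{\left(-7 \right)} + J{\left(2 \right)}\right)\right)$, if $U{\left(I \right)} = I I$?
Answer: $-1274$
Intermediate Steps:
$a{\left(W \right)} = 0$
$U{\left(I \right)} = I^{2}$
$J{\left(K \right)} = 0$ ($J{\left(K \right)} = K K 0 = K^{2} \cdot 0 = 0$)
$- 13 \left(49 - \left(- U{\left(-7 \right)} + J{\left(2 \right)}\right)\right) = - 13 \left(49 + \left(\left(-7\right)^{2} - 0\right)\right) = - 13 \left(49 + \left(49 + 0\right)\right) = - 13 \left(49 + 49\right) = \left(-13\right) 98 = -1274$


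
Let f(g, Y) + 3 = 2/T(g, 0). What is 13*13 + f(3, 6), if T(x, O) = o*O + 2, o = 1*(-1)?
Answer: 167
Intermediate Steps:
o = -1
T(x, O) = 2 - O (T(x, O) = -O + 2 = 2 - O)
f(g, Y) = -2 (f(g, Y) = -3 + 2/(2 - 1*0) = -3 + 2/(2 + 0) = -3 + 2/2 = -3 + 2*(½) = -3 + 1 = -2)
13*13 + f(3, 6) = 13*13 - 2 = 169 - 2 = 167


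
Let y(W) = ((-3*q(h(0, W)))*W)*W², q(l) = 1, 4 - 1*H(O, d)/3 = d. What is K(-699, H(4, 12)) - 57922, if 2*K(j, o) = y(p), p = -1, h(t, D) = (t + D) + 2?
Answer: -115841/2 ≈ -57921.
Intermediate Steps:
H(O, d) = 12 - 3*d
h(t, D) = 2 + D + t (h(t, D) = (D + t) + 2 = 2 + D + t)
y(W) = -3*W³ (y(W) = ((-3*1)*W)*W² = (-3*W)*W² = -3*W³)
K(j, o) = 3/2 (K(j, o) = (-3*(-1)³)/2 = (-3*(-1))/2 = (½)*3 = 3/2)
K(-699, H(4, 12)) - 57922 = 3/2 - 57922 = -115841/2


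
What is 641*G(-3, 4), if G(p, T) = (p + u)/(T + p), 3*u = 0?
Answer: -1923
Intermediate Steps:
u = 0 (u = (1/3)*0 = 0)
G(p, T) = p/(T + p) (G(p, T) = (p + 0)/(T + p) = p/(T + p))
641*G(-3, 4) = 641*(-3/(4 - 3)) = 641*(-3/1) = 641*(-3*1) = 641*(-3) = -1923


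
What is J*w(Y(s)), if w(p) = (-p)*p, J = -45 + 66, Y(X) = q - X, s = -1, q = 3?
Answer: -336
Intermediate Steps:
Y(X) = 3 - X
J = 21
w(p) = -p²
J*w(Y(s)) = 21*(-(3 - 1*(-1))²) = 21*(-(3 + 1)²) = 21*(-1*4²) = 21*(-1*16) = 21*(-16) = -336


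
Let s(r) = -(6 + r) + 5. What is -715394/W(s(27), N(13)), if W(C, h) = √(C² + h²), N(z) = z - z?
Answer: -357697/14 ≈ -25550.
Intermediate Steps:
N(z) = 0
s(r) = -1 - r (s(r) = (-6 - r) + 5 = -1 - r)
-715394/W(s(27), N(13)) = -715394/√((-1 - 1*27)² + 0²) = -715394/√((-1 - 27)² + 0) = -715394/√((-28)² + 0) = -715394/√(784 + 0) = -715394/(√784) = -715394/28 = -715394*1/28 = -357697/14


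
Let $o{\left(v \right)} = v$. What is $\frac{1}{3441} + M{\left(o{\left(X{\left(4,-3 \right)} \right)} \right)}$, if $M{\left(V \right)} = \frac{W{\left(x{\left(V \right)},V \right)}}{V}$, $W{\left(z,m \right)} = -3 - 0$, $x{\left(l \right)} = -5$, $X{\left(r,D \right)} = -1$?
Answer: $\frac{10324}{3441} \approx 3.0003$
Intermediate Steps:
$W{\left(z,m \right)} = -3$ ($W{\left(z,m \right)} = -3 + 0 = -3$)
$M{\left(V \right)} = - \frac{3}{V}$
$\frac{1}{3441} + M{\left(o{\left(X{\left(4,-3 \right)} \right)} \right)} = \frac{1}{3441} - \frac{3}{-1} = \frac{1}{3441} - -3 = \frac{1}{3441} + 3 = \frac{10324}{3441}$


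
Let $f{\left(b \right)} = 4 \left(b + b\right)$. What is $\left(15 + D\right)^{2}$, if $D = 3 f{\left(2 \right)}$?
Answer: $3969$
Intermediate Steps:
$f{\left(b \right)} = 8 b$ ($f{\left(b \right)} = 4 \cdot 2 b = 8 b$)
$D = 48$ ($D = 3 \cdot 8 \cdot 2 = 3 \cdot 16 = 48$)
$\left(15 + D\right)^{2} = \left(15 + 48\right)^{2} = 63^{2} = 3969$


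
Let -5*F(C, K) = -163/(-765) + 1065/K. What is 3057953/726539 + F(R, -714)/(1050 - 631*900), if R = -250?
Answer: 92823595290078973/22053958751632500 ≈ 4.2089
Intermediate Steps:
F(C, K) = -163/3825 - 213/K (F(C, K) = -(-163/(-765) + 1065/K)/5 = -(-163*(-1/765) + 1065/K)/5 = -(163/765 + 1065/K)/5 = -163/3825 - 213/K)
3057953/726539 + F(R, -714)/(1050 - 631*900) = 3057953/726539 + (-163/3825 - 213/(-714))/(1050 - 631*900) = 3057953*(1/726539) + (-163/3825 - 213*(-1/714))/(1050 - 567900) = 3057953/726539 + (-163/3825 + 71/238)/(-566850) = 3057953/726539 + (13693/53550)*(-1/566850) = 3057953/726539 - 13693/30354817500 = 92823595290078973/22053958751632500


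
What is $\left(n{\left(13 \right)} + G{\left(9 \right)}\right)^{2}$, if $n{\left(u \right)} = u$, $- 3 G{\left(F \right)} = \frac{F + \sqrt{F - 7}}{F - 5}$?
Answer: $\frac{\left(147 - \sqrt{2}\right)^{2}}{144} \approx 147.19$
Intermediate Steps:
$G{\left(F \right)} = - \frac{F + \sqrt{-7 + F}}{3 \left(-5 + F\right)}$ ($G{\left(F \right)} = - \frac{\left(F + \sqrt{F - 7}\right) \frac{1}{F - 5}}{3} = - \frac{\left(F + \sqrt{-7 + F}\right) \frac{1}{-5 + F}}{3} = - \frac{\frac{1}{-5 + F} \left(F + \sqrt{-7 + F}\right)}{3} = - \frac{F + \sqrt{-7 + F}}{3 \left(-5 + F\right)}$)
$\left(n{\left(13 \right)} + G{\left(9 \right)}\right)^{2} = \left(13 + \frac{\left(-1\right) 9 - \sqrt{-7 + 9}}{3 \left(-5 + 9\right)}\right)^{2} = \left(13 + \frac{-9 - \sqrt{2}}{3 \cdot 4}\right)^{2} = \left(13 + \frac{1}{3} \cdot \frac{1}{4} \left(-9 - \sqrt{2}\right)\right)^{2} = \left(13 - \left(\frac{3}{4} + \frac{\sqrt{2}}{12}\right)\right)^{2} = \left(\frac{49}{4} - \frac{\sqrt{2}}{12}\right)^{2}$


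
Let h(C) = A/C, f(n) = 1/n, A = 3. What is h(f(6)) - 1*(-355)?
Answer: 373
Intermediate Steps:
h(C) = 3/C
h(f(6)) - 1*(-355) = 3/(1/6) - 1*(-355) = 3/(⅙) + 355 = 3*6 + 355 = 18 + 355 = 373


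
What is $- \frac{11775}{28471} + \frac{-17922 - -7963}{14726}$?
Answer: $- \frac{456941339}{419263946} \approx -1.0899$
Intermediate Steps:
$- \frac{11775}{28471} + \frac{-17922 - -7963}{14726} = \left(-11775\right) \frac{1}{28471} + \left(-17922 + 7963\right) \frac{1}{14726} = - \frac{11775}{28471} - \frac{9959}{14726} = - \frac{456941339}{419263946}$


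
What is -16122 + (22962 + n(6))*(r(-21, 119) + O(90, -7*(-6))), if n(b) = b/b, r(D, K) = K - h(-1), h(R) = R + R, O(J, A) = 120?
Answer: 5517961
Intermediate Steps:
h(R) = 2*R
r(D, K) = 2 + K (r(D, K) = K - 2*(-1) = K - 1*(-2) = K + 2 = 2 + K)
n(b) = 1
-16122 + (22962 + n(6))*(r(-21, 119) + O(90, -7*(-6))) = -16122 + (22962 + 1)*((2 + 119) + 120) = -16122 + 22963*(121 + 120) = -16122 + 22963*241 = -16122 + 5534083 = 5517961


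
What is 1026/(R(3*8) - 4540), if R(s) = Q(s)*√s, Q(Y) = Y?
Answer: -582255/2574722 - 3078*√6/1287361 ≈ -0.23200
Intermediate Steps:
R(s) = s^(3/2) (R(s) = s*√s = s^(3/2))
1026/(R(3*8) - 4540) = 1026/((3*8)^(3/2) - 4540) = 1026/(24^(3/2) - 4540) = 1026/(48*√6 - 4540) = 1026/(-4540 + 48*√6)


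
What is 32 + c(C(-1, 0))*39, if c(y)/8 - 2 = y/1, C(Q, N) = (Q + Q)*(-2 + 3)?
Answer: 32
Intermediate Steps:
C(Q, N) = 2*Q (C(Q, N) = (2*Q)*1 = 2*Q)
c(y) = 16 + 8*y (c(y) = 16 + 8*(y/1) = 16 + 8*(y*1) = 16 + 8*y)
32 + c(C(-1, 0))*39 = 32 + (16 + 8*(2*(-1)))*39 = 32 + (16 + 8*(-2))*39 = 32 + (16 - 16)*39 = 32 + 0*39 = 32 + 0 = 32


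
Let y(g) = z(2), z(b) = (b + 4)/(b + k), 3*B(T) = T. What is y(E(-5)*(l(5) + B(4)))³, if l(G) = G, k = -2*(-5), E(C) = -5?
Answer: ⅛ ≈ 0.12500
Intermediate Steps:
k = 10
B(T) = T/3
z(b) = (4 + b)/(10 + b) (z(b) = (b + 4)/(b + 10) = (4 + b)/(10 + b))
y(g) = ½ (y(g) = (4 + 2)/(10 + 2) = 6/12 = (1/12)*6 = ½)
y(E(-5)*(l(5) + B(4)))³ = (½)³ = ⅛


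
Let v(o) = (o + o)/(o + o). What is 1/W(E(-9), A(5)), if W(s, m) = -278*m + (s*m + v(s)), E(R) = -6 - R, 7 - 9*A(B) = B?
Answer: -9/541 ≈ -0.016636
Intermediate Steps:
v(o) = 1 (v(o) = (2*o)/((2*o)) = (2*o)*(1/(2*o)) = 1)
A(B) = 7/9 - B/9
W(s, m) = 1 - 278*m + m*s (W(s, m) = -278*m + (s*m + 1) = -278*m + (m*s + 1) = -278*m + (1 + m*s) = 1 - 278*m + m*s)
1/W(E(-9), A(5)) = 1/(1 - 278*(7/9 - 1/9*5) + (7/9 - 1/9*5)*(-6 - 1*(-9))) = 1/(1 - 278*(7/9 - 5/9) + (7/9 - 5/9)*(-6 + 9)) = 1/(1 - 278*2/9 + (2/9)*3) = 1/(1 - 556/9 + 2/3) = 1/(-541/9) = -9/541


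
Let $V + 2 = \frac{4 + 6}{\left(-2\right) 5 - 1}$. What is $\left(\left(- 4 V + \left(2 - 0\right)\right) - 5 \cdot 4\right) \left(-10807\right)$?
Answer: $\frac{756490}{11} \approx 68772.0$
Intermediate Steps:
$V = - \frac{32}{11}$ ($V = -2 + \frac{4 + 6}{\left(-2\right) 5 - 1} = -2 + \frac{10}{-10 - 1} = -2 + \frac{10}{-11} = -2 + 10 \left(- \frac{1}{11}\right) = -2 - \frac{10}{11} = - \frac{32}{11} \approx -2.9091$)
$\left(\left(- 4 V + \left(2 - 0\right)\right) - 5 \cdot 4\right) \left(-10807\right) = \left(\left(\left(-4\right) \left(- \frac{32}{11}\right) + \left(2 - 0\right)\right) - 5 \cdot 4\right) \left(-10807\right) = \left(\left(\frac{128}{11} + \left(2 + 0\right)\right) - 20\right) \left(-10807\right) = \left(\left(\frac{128}{11} + 2\right) - 20\right) \left(-10807\right) = \left(\frac{150}{11} - 20\right) \left(-10807\right) = \left(- \frac{70}{11}\right) \left(-10807\right) = \frac{756490}{11}$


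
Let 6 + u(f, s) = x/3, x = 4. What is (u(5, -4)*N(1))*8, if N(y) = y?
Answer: -112/3 ≈ -37.333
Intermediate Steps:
u(f, s) = -14/3 (u(f, s) = -6 + 4/3 = -14/3)
(u(5, -4)*N(1))*8 = -14/3*1*8 = -14/3*8 = -112/3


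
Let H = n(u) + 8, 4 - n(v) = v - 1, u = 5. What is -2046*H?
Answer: -16368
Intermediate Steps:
n(v) = 5 - v (n(v) = 4 - (v - 1) = 4 - (-1 + v) = 4 + (1 - v) = 5 - v)
H = 8 (H = (5 - 1*5) + 8 = (5 - 5) + 8 = 0 + 8 = 8)
-2046*H = -2046*8 = -16368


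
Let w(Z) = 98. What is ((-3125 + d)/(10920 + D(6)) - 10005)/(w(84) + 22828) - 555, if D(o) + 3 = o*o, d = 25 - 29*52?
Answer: -15497199407/27900942 ≈ -555.44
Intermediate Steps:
d = -1483 (d = 25 - 1508 = -1483)
D(o) = -3 + o² (D(o) = -3 + o*o = -3 + o²)
((-3125 + d)/(10920 + D(6)) - 10005)/(w(84) + 22828) - 555 = ((-3125 - 1483)/(10920 + (-3 + 6²)) - 10005)/(98 + 22828) - 555 = (-4608/(10920 + (-3 + 36)) - 10005)/22926 - 555 = (-4608/(10920 + 33) - 10005)*(1/22926) - 555 = (-4608/10953 - 10005)*(1/22926) - 555 = (-4608*1/10953 - 10005)*(1/22926) - 555 = (-512/1217 - 10005)*(1/22926) - 555 = -12176597/1217*1/22926 - 555 = -12176597/27900942 - 555 = -15497199407/27900942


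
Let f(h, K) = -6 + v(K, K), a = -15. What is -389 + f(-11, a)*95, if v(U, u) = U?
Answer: -2384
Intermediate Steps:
f(h, K) = -6 + K
-389 + f(-11, a)*95 = -389 + (-6 - 15)*95 = -389 - 21*95 = -389 - 1995 = -2384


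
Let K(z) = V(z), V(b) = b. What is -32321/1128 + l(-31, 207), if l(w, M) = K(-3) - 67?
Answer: -111281/1128 ≈ -98.653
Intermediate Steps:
K(z) = z
l(w, M) = -70 (l(w, M) = -3 - 67 = -70)
-32321/1128 + l(-31, 207) = -32321/1128 - 70 = -111281/1128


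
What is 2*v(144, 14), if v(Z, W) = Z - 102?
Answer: 84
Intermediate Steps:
v(Z, W) = -102 + Z
2*v(144, 14) = 2*(-102 + 144) = 2*42 = 84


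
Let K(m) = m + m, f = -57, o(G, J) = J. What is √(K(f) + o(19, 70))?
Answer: 2*I*√11 ≈ 6.6332*I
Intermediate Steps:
K(m) = 2*m
√(K(f) + o(19, 70)) = √(2*(-57) + 70) = √(-114 + 70) = √(-44) = 2*I*√11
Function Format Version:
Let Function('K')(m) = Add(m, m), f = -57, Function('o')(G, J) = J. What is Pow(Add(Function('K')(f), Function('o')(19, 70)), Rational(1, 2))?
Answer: Mul(2, I, Pow(11, Rational(1, 2))) ≈ Mul(6.6332, I)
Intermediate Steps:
Function('K')(m) = Mul(2, m)
Pow(Add(Function('K')(f), Function('o')(19, 70)), Rational(1, 2)) = Pow(Add(Mul(2, -57), 70), Rational(1, 2)) = Pow(Add(-114, 70), Rational(1, 2)) = Pow(-44, Rational(1, 2)) = Mul(2, I, Pow(11, Rational(1, 2)))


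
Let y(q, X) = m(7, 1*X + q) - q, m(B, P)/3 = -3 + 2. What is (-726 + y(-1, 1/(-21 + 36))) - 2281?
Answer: -3009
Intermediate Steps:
m(B, P) = -3 (m(B, P) = 3*(-3 + 2) = 3*(-1) = -3)
y(q, X) = -3 - q
(-726 + y(-1, 1/(-21 + 36))) - 2281 = (-726 + (-3 - 1*(-1))) - 2281 = (-726 + (-3 + 1)) - 2281 = (-726 - 2) - 2281 = -728 - 2281 = -3009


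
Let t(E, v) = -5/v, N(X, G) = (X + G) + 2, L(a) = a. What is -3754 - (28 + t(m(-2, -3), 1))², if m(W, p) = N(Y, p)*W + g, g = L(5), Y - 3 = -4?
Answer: -4283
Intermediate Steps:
Y = -1 (Y = 3 - 4 = -1)
g = 5
N(X, G) = 2 + G + X (N(X, G) = (G + X) + 2 = 2 + G + X)
m(W, p) = 5 + W*(1 + p) (m(W, p) = (2 + p - 1)*W + 5 = (1 + p)*W + 5 = W*(1 + p) + 5 = 5 + W*(1 + p))
-3754 - (28 + t(m(-2, -3), 1))² = -3754 - (28 - 5/1)² = -3754 - (28 - 5*1)² = -3754 - (28 - 5)² = -3754 - 1*23² = -3754 - 1*529 = -3754 - 529 = -4283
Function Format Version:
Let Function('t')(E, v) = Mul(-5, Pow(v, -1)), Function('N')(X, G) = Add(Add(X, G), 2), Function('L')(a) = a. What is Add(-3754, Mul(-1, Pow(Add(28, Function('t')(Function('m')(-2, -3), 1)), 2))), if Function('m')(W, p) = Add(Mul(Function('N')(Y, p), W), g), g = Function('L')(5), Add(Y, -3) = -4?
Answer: -4283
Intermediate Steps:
Y = -1 (Y = Add(3, -4) = -1)
g = 5
Function('N')(X, G) = Add(2, G, X) (Function('N')(X, G) = Add(Add(G, X), 2) = Add(2, G, X))
Function('m')(W, p) = Add(5, Mul(W, Add(1, p))) (Function('m')(W, p) = Add(Mul(Add(2, p, -1), W), 5) = Add(Mul(Add(1, p), W), 5) = Add(Mul(W, Add(1, p)), 5) = Add(5, Mul(W, Add(1, p))))
Add(-3754, Mul(-1, Pow(Add(28, Function('t')(Function('m')(-2, -3), 1)), 2))) = Add(-3754, Mul(-1, Pow(Add(28, Mul(-5, Pow(1, -1))), 2))) = Add(-3754, Mul(-1, Pow(Add(28, Mul(-5, 1)), 2))) = Add(-3754, Mul(-1, Pow(Add(28, -5), 2))) = Add(-3754, Mul(-1, Pow(23, 2))) = Add(-3754, Mul(-1, 529)) = Add(-3754, -529) = -4283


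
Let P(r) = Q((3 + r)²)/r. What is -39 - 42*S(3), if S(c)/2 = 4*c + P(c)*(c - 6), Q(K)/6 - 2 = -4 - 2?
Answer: -3063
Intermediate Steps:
Q(K) = -24 (Q(K) = 12 + 6*(-4 - 2) = 12 + 6*(-6) = 12 - 36 = -24)
P(r) = -24/r
S(c) = 8*c - 48*(-6 + c)/c (S(c) = 2*(4*c + (-24/c)*(c - 6)) = 2*(4*c + (-24/c)*(-6 + c)) = 2*(4*c - 24*(-6 + c)/c) = 8*c - 48*(-6 + c)/c)
-39 - 42*S(3) = -39 - 42*(-48 + 8*3 + 288/3) = -39 - 42*(-48 + 24 + 288*(⅓)) = -39 - 42*(-48 + 24 + 96) = -39 - 42*72 = -39 - 3024 = -3063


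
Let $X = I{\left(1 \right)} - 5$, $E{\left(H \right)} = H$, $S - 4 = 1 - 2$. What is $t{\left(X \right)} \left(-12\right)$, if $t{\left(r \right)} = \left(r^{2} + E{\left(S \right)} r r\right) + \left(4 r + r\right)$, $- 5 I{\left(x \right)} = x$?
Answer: $- \frac{24648}{25} \approx -985.92$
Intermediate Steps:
$I{\left(x \right)} = - \frac{x}{5}$
$S = 3$ ($S = 4 + \left(1 - 2\right) = 4 - 1 = 3$)
$X = - \frac{26}{5}$ ($X = \left(- \frac{1}{5}\right) 1 - 5 = - \frac{1}{5} - 5 = - \frac{26}{5} \approx -5.2$)
$t{\left(r \right)} = 4 r^{2} + 5 r$ ($t{\left(r \right)} = \left(r^{2} + 3 r r\right) + \left(4 r + r\right) = \left(r^{2} + 3 r^{2}\right) + 5 r = 4 r^{2} + 5 r$)
$t{\left(X \right)} \left(-12\right) = - \frac{26 \left(5 + 4 \left(- \frac{26}{5}\right)\right)}{5} \left(-12\right) = - \frac{26 \left(5 - \frac{104}{5}\right)}{5} \left(-12\right) = \left(- \frac{26}{5}\right) \left(- \frac{79}{5}\right) \left(-12\right) = \frac{2054}{25} \left(-12\right) = - \frac{24648}{25}$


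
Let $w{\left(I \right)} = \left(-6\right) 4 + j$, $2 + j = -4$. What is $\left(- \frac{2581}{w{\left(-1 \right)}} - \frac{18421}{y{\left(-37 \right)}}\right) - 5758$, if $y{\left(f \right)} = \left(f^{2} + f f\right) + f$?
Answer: $- \frac{460152089}{81030} \approx -5678.8$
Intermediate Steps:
$j = -6$ ($j = -2 - 4 = -6$)
$w{\left(I \right)} = -30$ ($w{\left(I \right)} = \left(-6\right) 4 - 6 = -24 - 6 = -30$)
$y{\left(f \right)} = f + 2 f^{2}$ ($y{\left(f \right)} = \left(f^{2} + f^{2}\right) + f = 2 f^{2} + f = f + 2 f^{2}$)
$\left(- \frac{2581}{w{\left(-1 \right)}} - \frac{18421}{y{\left(-37 \right)}}\right) - 5758 = \left(- \frac{2581}{-30} - \frac{18421}{\left(-37\right) \left(1 + 2 \left(-37\right)\right)}\right) - 5758 = \left(\left(-2581\right) \left(- \frac{1}{30}\right) - \frac{18421}{\left(-37\right) \left(1 - 74\right)}\right) - 5758 = \left(\frac{2581}{30} - \frac{18421}{\left(-37\right) \left(-73\right)}\right) - 5758 = \left(\frac{2581}{30} - \frac{18421}{2701}\right) - 5758 = \frac{6418651}{81030} - 5758 = - \frac{460152089}{81030}$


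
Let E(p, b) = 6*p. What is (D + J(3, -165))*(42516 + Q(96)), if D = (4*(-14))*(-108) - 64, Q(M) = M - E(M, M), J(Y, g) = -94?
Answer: 247592040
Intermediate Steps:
Q(M) = -5*M (Q(M) = M - 6*M = -5*M)
D = 5984 (D = -56*(-108) - 64 = 6048 - 64 = 5984)
(D + J(3, -165))*(42516 + Q(96)) = (5984 - 94)*(42516 - 5*96) = 5890*(42516 - 480) = 5890*42036 = 247592040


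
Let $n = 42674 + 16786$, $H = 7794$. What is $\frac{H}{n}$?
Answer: $\frac{1299}{9910} \approx 0.13108$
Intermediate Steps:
$n = 59460$
$\frac{H}{n} = \frac{7794}{59460} = 7794 \cdot \frac{1}{59460} = \frac{1299}{9910}$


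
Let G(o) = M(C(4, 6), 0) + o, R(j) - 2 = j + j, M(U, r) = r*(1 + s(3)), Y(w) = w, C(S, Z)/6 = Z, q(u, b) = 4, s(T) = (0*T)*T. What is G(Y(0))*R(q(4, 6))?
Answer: 0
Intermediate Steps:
s(T) = 0 (s(T) = 0*T = 0)
C(S, Z) = 6*Z
M(U, r) = r (M(U, r) = r*(1 + 0) = r*1 = r)
R(j) = 2 + 2*j (R(j) = 2 + (j + j) = 2 + 2*j)
G(o) = o (G(o) = 0 + o = o)
G(Y(0))*R(q(4, 6)) = 0*(2 + 2*4) = 0*(2 + 8) = 0*10 = 0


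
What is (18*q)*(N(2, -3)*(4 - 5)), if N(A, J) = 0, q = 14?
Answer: 0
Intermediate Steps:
(18*q)*(N(2, -3)*(4 - 5)) = (18*14)*(0*(4 - 5)) = 252*(0*(-1)) = 252*0 = 0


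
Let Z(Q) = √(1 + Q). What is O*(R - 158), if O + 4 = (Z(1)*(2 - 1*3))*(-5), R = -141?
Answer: 1196 - 1495*√2 ≈ -918.25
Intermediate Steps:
O = -4 + 5*√2 (O = -4 + (√(1 + 1)*(2 - 1*3))*(-5) = -4 + (√2*(2 - 3))*(-5) = -4 + (√2*(-1))*(-5) = -4 - √2*(-5) = -4 + 5*√2 ≈ 3.0711)
O*(R - 158) = (-4 + 5*√2)*(-141 - 158) = (-4 + 5*√2)*(-299) = 1196 - 1495*√2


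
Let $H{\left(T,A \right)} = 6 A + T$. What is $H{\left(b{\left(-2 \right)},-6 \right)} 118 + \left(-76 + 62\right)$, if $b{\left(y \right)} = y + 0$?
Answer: $-4498$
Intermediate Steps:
$b{\left(y \right)} = y$
$H{\left(T,A \right)} = T + 6 A$
$H{\left(b{\left(-2 \right)},-6 \right)} 118 + \left(-76 + 62\right) = \left(-2 + 6 \left(-6\right)\right) 118 + \left(-76 + 62\right) = \left(-2 - 36\right) 118 - 14 = \left(-38\right) 118 - 14 = -4484 - 14 = -4498$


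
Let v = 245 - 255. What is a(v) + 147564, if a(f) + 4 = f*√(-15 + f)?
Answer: 147560 - 50*I ≈ 1.4756e+5 - 50.0*I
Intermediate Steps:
v = -10
a(f) = -4 + f*√(-15 + f)
a(v) + 147564 = (-4 - 10*√(-15 - 10)) + 147564 = (-4 - 50*I) + 147564 = 147560 - 50*I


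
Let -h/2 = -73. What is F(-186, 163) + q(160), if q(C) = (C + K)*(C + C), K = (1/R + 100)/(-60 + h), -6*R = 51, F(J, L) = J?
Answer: 37562914/731 ≈ 51386.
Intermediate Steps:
h = 146 (h = -2*(-73) = 146)
R = -17/2 (R = -⅙*51 = -17/2 ≈ -8.5000)
K = 849/731 (K = (1/(-17/2) + 100)/(-60 + 146) = (-2/17 + 100)/86 = (1698/17)*(1/86) = 849/731 ≈ 1.1614)
q(C) = 2*C*(849/731 + C) (q(C) = (C + 849/731)*(C + C) = (849/731 + C)*(2*C) = 2*C*(849/731 + C))
F(-186, 163) + q(160) = -186 + (2/731)*160*(849 + 731*160) = -186 + (2/731)*160*(849 + 116960) = -186 + (2/731)*160*117809 = -186 + 37698880/731 = 37562914/731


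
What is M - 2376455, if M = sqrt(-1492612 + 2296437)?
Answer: -2376455 + 5*sqrt(32153) ≈ -2.3756e+6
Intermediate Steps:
M = 5*sqrt(32153) (M = sqrt(803825) = 5*sqrt(32153) ≈ 896.56)
M - 2376455 = 5*sqrt(32153) - 2376455 = -2376455 + 5*sqrt(32153)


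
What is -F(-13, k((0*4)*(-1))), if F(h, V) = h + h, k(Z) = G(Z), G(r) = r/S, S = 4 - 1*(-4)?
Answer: 26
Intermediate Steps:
S = 8 (S = 4 + 4 = 8)
G(r) = r/8
k(Z) = Z/8
F(h, V) = 2*h
-F(-13, k((0*4)*(-1))) = -2*(-13) = -1*(-26) = 26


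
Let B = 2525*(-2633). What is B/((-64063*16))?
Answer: 6648325/1025008 ≈ 6.4861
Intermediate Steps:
B = -6648325
B/((-64063*16)) = -6648325/((-64063*16)) = -6648325/(-1025008) = -6648325*(-1/1025008) = 6648325/1025008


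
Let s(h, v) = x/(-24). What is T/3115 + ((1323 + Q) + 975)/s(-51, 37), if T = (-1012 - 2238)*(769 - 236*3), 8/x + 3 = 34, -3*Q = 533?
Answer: -122889643/623 ≈ -1.9725e+5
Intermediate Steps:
Q = -533/3 (Q = -⅓*533 = -533/3 ≈ -177.67)
x = 8/31 (x = 8/(-3 + 34) = 8/31 ≈ 0.25806)
T = -198250 (T = -3250*(769 - 708) = -3250*61 = -198250)
s(h, v) = -1/93 (s(h, v) = (8/31)/(-24) = (8/31)*(-1/24) = -1/93)
T/3115 + ((1323 + Q) + 975)/s(-51, 37) = -198250/3115 + ((1323 - 533/3) + 975)/(-1/93) = -198250*1/3115 + (3436/3 + 975)*(-93) = -39650/623 + (6361/3)*(-93) = -39650/623 - 197191 = -122889643/623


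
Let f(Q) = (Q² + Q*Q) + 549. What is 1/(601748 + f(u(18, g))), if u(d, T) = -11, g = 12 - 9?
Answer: 1/602539 ≈ 1.6596e-6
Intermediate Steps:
g = 3
f(Q) = 549 + 2*Q² (f(Q) = (Q² + Q²) + 549 = 2*Q² + 549 = 549 + 2*Q²)
1/(601748 + f(u(18, g))) = 1/(601748 + (549 + 2*(-11)²)) = 1/(601748 + (549 + 2*121)) = 1/(601748 + (549 + 242)) = 1/(601748 + 791) = 1/602539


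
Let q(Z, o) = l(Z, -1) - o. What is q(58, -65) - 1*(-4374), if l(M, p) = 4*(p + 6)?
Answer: 4459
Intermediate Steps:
l(M, p) = 24 + 4*p (l(M, p) = 4*(6 + p) = 24 + 4*p)
q(Z, o) = 20 - o (q(Z, o) = (24 + 4*(-1)) - o = (24 - 4) - o = 20 - o)
q(58, -65) - 1*(-4374) = (20 - 1*(-65)) - 1*(-4374) = (20 + 65) + 4374 = 85 + 4374 = 4459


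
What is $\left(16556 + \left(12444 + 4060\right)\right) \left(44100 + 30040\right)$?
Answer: $2451068400$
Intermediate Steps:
$\left(16556 + \left(12444 + 4060\right)\right) \left(44100 + 30040\right) = \left(16556 + 16504\right) 74140 = 33060 \cdot 74140 = 2451068400$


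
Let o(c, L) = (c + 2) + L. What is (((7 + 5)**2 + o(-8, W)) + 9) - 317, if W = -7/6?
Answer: -1027/6 ≈ -171.17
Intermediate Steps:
W = -7/6 (W = -7*1/6 = -7/6 ≈ -1.1667)
o(c, L) = 2 + L + c (o(c, L) = (2 + c) + L = 2 + L + c)
(((7 + 5)**2 + o(-8, W)) + 9) - 317 = (((7 + 5)**2 + (2 - 7/6 - 8)) + 9) - 317 = ((12**2 - 43/6) + 9) - 317 = ((144 - 43/6) + 9) - 317 = (821/6 + 9) - 317 = 875/6 - 317 = -1027/6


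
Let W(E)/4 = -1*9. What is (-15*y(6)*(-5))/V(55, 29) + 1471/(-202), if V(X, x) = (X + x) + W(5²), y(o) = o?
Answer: 1691/808 ≈ 2.0928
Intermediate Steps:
W(E) = -36 (W(E) = 4*(-1*9) = 4*(-9) = -36)
V(X, x) = -36 + X + x (V(X, x) = (X + x) - 36 = -36 + X + x)
(-15*y(6)*(-5))/V(55, 29) + 1471/(-202) = (-15*6*(-5))/(-36 + 55 + 29) + 1471/(-202) = -90*(-5)/48 + 1471*(-1/202) = 450*(1/48) - 1471/202 = 75/8 - 1471/202 = 1691/808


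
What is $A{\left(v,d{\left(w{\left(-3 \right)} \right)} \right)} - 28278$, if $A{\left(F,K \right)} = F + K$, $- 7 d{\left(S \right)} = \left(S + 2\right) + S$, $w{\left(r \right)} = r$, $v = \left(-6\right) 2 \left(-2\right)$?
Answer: $- \frac{197774}{7} \approx -28253.0$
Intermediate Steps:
$v = 24$ ($v = \left(-12\right) \left(-2\right) = 24$)
$d{\left(S \right)} = - \frac{2}{7} - \frac{2 S}{7}$ ($d{\left(S \right)} = - \frac{\left(S + 2\right) + S}{7} = - \frac{\left(2 + S\right) + S}{7} = - \frac{2 + 2 S}{7} = - \frac{2}{7} - \frac{2 S}{7}$)
$A{\left(v,d{\left(w{\left(-3 \right)} \right)} \right)} - 28278 = \left(24 - - \frac{4}{7}\right) - 28278 = \left(24 + \left(- \frac{2}{7} + \frac{6}{7}\right)\right) - 28278 = \left(24 + \frac{4}{7}\right) - 28278 = \frac{172}{7} - 28278 = - \frac{197774}{7}$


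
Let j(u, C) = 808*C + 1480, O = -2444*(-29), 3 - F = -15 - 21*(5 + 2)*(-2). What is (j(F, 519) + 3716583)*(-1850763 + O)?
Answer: -7364131172105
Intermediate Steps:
F = -276 (F = 3 - (-15 - 21*(5 + 2)*(-2)) = 3 - (-15 - 147*(-2)) = 3 - (-15 - 21*(-14)) = 3 - (-15 + 294) = 3 - 1*279 = 3 - 279 = -276)
O = 70876
j(u, C) = 1480 + 808*C
(j(F, 519) + 3716583)*(-1850763 + O) = ((1480 + 808*519) + 3716583)*(-1850763 + 70876) = ((1480 + 419352) + 3716583)*(-1779887) = (420832 + 3716583)*(-1779887) = 4137415*(-1779887) = -7364131172105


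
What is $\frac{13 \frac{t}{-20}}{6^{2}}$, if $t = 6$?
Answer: $- \frac{13}{120} \approx -0.10833$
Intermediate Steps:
$\frac{13 \frac{t}{-20}}{6^{2}} = \frac{13 \frac{6}{-20}}{6^{2}} = \frac{13 \cdot 6 \left(- \frac{1}{20}\right)}{36} = 13 \left(- \frac{3}{10}\right) \frac{1}{36} = \left(- \frac{39}{10}\right) \frac{1}{36} = - \frac{13}{120}$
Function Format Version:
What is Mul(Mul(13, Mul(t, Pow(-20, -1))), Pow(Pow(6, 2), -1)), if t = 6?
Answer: Rational(-13, 120) ≈ -0.10833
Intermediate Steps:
Mul(Mul(13, Mul(t, Pow(-20, -1))), Pow(Pow(6, 2), -1)) = Mul(Mul(13, Mul(6, Pow(-20, -1))), Pow(Pow(6, 2), -1)) = Mul(Mul(13, Mul(6, Rational(-1, 20))), Pow(36, -1)) = Mul(Mul(13, Rational(-3, 10)), Rational(1, 36)) = Mul(Rational(-39, 10), Rational(1, 36)) = Rational(-13, 120)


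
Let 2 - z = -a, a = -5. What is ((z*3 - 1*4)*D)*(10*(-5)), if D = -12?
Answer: -7800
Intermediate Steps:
z = -3 (z = 2 - (-1)*(-5) = 2 - 1*5 = 2 - 5 = -3)
((z*3 - 1*4)*D)*(10*(-5)) = ((-3*3 - 1*4)*(-12))*(10*(-5)) = ((-9 - 4)*(-12))*(-50) = -13*(-12)*(-50) = 156*(-50) = -7800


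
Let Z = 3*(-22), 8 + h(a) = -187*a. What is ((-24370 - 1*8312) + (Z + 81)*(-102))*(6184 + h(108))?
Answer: 479652240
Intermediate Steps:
h(a) = -8 - 187*a
Z = -66
((-24370 - 1*8312) + (Z + 81)*(-102))*(6184 + h(108)) = ((-24370 - 1*8312) + (-66 + 81)*(-102))*(6184 + (-8 - 187*108)) = ((-24370 - 8312) + 15*(-102))*(6184 + (-8 - 20196)) = (-32682 - 1530)*(6184 - 20204) = -34212*(-14020) = 479652240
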